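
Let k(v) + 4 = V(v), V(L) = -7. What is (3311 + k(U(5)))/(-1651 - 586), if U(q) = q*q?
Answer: -3300/2237 ≈ -1.4752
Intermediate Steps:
U(q) = q**2
k(v) = -11 (k(v) = -4 - 7 = -11)
(3311 + k(U(5)))/(-1651 - 586) = (3311 - 11)/(-1651 - 586) = 3300/(-2237) = 3300*(-1/2237) = -3300/2237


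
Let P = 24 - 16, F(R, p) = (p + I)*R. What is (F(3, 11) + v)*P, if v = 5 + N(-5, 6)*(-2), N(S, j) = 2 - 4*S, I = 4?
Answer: 48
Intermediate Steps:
F(R, p) = R*(4 + p) (F(R, p) = (p + 4)*R = (4 + p)*R = R*(4 + p))
v = -39 (v = 5 + (2 - 4*(-5))*(-2) = 5 + (2 + 20)*(-2) = 5 + 22*(-2) = 5 - 44 = -39)
P = 8
(F(3, 11) + v)*P = (3*(4 + 11) - 39)*8 = (3*15 - 39)*8 = (45 - 39)*8 = 6*8 = 48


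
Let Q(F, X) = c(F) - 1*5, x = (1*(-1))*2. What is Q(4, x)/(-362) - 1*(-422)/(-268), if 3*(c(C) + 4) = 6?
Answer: -18861/12127 ≈ -1.5553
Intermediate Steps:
c(C) = -2 (c(C) = -4 + (⅓)*6 = -4 + 2 = -2)
x = -2 (x = -1*2 = -2)
Q(F, X) = -7 (Q(F, X) = -2 - 1*5 = -2 - 5 = -7)
Q(4, x)/(-362) - 1*(-422)/(-268) = -7/(-362) - 1*(-422)/(-268) = -7*(-1/362) + 422*(-1/268) = 7/362 - 211/134 = -18861/12127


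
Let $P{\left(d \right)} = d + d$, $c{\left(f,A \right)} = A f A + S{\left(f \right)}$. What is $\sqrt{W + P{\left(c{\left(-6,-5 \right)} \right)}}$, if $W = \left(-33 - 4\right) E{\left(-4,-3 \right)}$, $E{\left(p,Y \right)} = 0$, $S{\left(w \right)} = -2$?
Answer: $4 i \sqrt{19} \approx 17.436 i$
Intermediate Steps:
$c{\left(f,A \right)} = -2 + f A^{2}$ ($c{\left(f,A \right)} = A f A - 2 = f A^{2} - 2 = -2 + f A^{2}$)
$P{\left(d \right)} = 2 d$
$W = 0$ ($W = \left(-33 - 4\right) 0 = \left(-37\right) 0 = 0$)
$\sqrt{W + P{\left(c{\left(-6,-5 \right)} \right)}} = \sqrt{0 + 2 \left(-2 - 6 \left(-5\right)^{2}\right)} = \sqrt{0 + 2 \left(-2 - 150\right)} = \sqrt{0 + 2 \left(-152\right)} = \sqrt{0 - 304} = \sqrt{-304} = 4 i \sqrt{19}$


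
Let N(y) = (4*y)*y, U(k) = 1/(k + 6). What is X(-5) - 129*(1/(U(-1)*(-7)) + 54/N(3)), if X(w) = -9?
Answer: -1545/14 ≈ -110.36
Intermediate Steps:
U(k) = 1/(6 + k)
N(y) = 4*y²
X(-5) - 129*(1/(U(-1)*(-7)) + 54/N(3)) = -9 - 129*(1/(1/(6 - 1)*(-7)) + 54/((4*3²))) = -9 - 129*(-⅐/1/5 + 54/((4*9))) = -9 - 129*(-⅐/(⅕) + 54/36) = -9 - 129*(5*(-⅐) + 54*(1/36)) = -9 - 129*(-5/7 + 3/2) = -9 - 129*11/14 = -9 - 1419/14 = -1545/14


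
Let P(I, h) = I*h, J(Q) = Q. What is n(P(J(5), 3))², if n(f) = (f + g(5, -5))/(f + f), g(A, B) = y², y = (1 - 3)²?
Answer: 961/900 ≈ 1.0678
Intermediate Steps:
y = 4 (y = (-2)² = 4)
g(A, B) = 16 (g(A, B) = 4² = 16)
n(f) = (16 + f)/(2*f) (n(f) = (f + 16)/(f + f) = (16 + f)/((2*f)) = (16 + f)*(1/(2*f)) = (16 + f)/(2*f))
n(P(J(5), 3))² = ((16 + 5*3)/(2*((5*3))))² = ((½)*(16 + 15)/15)² = ((½)*(1/15)*31)² = (31/30)² = 961/900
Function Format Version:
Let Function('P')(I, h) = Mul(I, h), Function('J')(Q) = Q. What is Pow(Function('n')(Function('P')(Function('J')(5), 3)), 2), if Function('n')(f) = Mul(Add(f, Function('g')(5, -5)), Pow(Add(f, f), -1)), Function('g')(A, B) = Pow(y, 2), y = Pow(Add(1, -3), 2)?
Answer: Rational(961, 900) ≈ 1.0678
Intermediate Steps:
y = 4 (y = Pow(-2, 2) = 4)
Function('g')(A, B) = 16 (Function('g')(A, B) = Pow(4, 2) = 16)
Function('n')(f) = Mul(Rational(1, 2), Pow(f, -1), Add(16, f)) (Function('n')(f) = Mul(Add(f, 16), Pow(Add(f, f), -1)) = Mul(Add(16, f), Pow(Mul(2, f), -1)) = Mul(Add(16, f), Mul(Rational(1, 2), Pow(f, -1))) = Mul(Rational(1, 2), Pow(f, -1), Add(16, f)))
Pow(Function('n')(Function('P')(Function('J')(5), 3)), 2) = Pow(Mul(Rational(1, 2), Pow(Mul(5, 3), -1), Add(16, Mul(5, 3))), 2) = Pow(Mul(Rational(1, 2), Pow(15, -1), Add(16, 15)), 2) = Pow(Mul(Rational(1, 2), Rational(1, 15), 31), 2) = Pow(Rational(31, 30), 2) = Rational(961, 900)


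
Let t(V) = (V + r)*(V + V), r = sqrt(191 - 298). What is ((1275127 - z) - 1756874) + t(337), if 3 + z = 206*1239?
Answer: -509840 + 674*I*sqrt(107) ≈ -5.0984e+5 + 6971.9*I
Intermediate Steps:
r = I*sqrt(107) (r = sqrt(-107) = I*sqrt(107) ≈ 10.344*I)
t(V) = 2*V*(V + I*sqrt(107)) (t(V) = (V + I*sqrt(107))*(V + V) = (V + I*sqrt(107))*(2*V) = 2*V*(V + I*sqrt(107)))
z = 255231 (z = -3 + 206*1239 = -3 + 255234 = 255231)
((1275127 - z) - 1756874) + t(337) = ((1275127 - 1*255231) - 1756874) + 2*337*(337 + I*sqrt(107)) = ((1275127 - 255231) - 1756874) + (227138 + 674*I*sqrt(107)) = (1019896 - 1756874) + (227138 + 674*I*sqrt(107)) = -736978 + (227138 + 674*I*sqrt(107)) = -509840 + 674*I*sqrt(107)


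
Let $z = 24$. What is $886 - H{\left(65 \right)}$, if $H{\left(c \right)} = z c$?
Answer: $-674$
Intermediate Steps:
$H{\left(c \right)} = 24 c$
$886 - H{\left(65 \right)} = 886 - 24 \cdot 65 = 886 - 1560 = -674$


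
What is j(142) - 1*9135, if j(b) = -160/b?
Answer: -648665/71 ≈ -9136.1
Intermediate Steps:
j(142) - 1*9135 = -160/142 - 1*9135 = -160*1/142 - 9135 = -80/71 - 9135 = -648665/71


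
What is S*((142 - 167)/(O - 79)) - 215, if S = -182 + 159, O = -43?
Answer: -26805/122 ≈ -219.71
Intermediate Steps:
S = -23
S*((142 - 167)/(O - 79)) - 215 = -23*(142 - 167)/(-43 - 79) - 215 = -(-575)/(-122) - 215 = -(-575)*(-1)/122 - 215 = -23*25/122 - 215 = -575/122 - 215 = -26805/122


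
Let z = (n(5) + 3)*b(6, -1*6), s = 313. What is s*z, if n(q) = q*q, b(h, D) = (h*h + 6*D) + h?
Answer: 52584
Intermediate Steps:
b(h, D) = h + h**2 + 6*D (b(h, D) = (h**2 + 6*D) + h = h + h**2 + 6*D)
n(q) = q**2
z = 168 (z = (5**2 + 3)*(6 + 6**2 + 6*(-1*6)) = (25 + 3)*(6 + 36 + 6*(-6)) = 28*(6 + 36 - 36) = 28*6 = 168)
s*z = 313*168 = 52584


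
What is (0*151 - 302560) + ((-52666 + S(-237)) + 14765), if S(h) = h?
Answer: -340698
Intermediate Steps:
(0*151 - 302560) + ((-52666 + S(-237)) + 14765) = (0*151 - 302560) + ((-52666 - 237) + 14765) = (0 - 302560) + (-52903 + 14765) = -302560 - 38138 = -340698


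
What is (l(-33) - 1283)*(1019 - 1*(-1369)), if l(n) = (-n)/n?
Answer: -3066192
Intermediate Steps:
l(n) = -1
(l(-33) - 1283)*(1019 - 1*(-1369)) = (-1 - 1283)*(1019 - 1*(-1369)) = -1284*(1019 + 1369) = -1284*2388 = -3066192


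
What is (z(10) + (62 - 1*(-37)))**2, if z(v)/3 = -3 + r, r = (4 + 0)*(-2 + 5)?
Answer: 15876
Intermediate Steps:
r = 12 (r = 4*3 = 12)
z(v) = 27 (z(v) = 3*(-3 + 12) = 3*9 = 27)
(z(10) + (62 - 1*(-37)))**2 = (27 + (62 - 1*(-37)))**2 = (27 + (62 + 37))**2 = (27 + 99)**2 = 126**2 = 15876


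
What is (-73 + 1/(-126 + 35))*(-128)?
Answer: 850432/91 ≈ 9345.4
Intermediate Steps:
(-73 + 1/(-126 + 35))*(-128) = (-73 + 1/(-91))*(-128) = (-73 - 1/91)*(-128) = -6644/91*(-128) = 850432/91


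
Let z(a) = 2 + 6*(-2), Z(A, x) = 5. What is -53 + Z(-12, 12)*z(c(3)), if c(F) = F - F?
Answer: -103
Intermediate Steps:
c(F) = 0
z(a) = -10 (z(a) = 2 - 12 = -10)
-53 + Z(-12, 12)*z(c(3)) = -53 + 5*(-10) = -53 - 50 = -103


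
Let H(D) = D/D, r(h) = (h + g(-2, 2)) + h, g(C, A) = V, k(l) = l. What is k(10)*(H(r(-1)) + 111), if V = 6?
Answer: 1120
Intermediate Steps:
g(C, A) = 6
r(h) = 6 + 2*h (r(h) = (h + 6) + h = (6 + h) + h = 6 + 2*h)
H(D) = 1
k(10)*(H(r(-1)) + 111) = 10*(1 + 111) = 10*112 = 1120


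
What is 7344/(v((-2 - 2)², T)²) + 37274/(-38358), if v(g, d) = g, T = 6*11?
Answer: 8504969/306864 ≈ 27.716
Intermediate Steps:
T = 66
7344/(v((-2 - 2)², T)²) + 37274/(-38358) = 7344/(((-2 - 2)²)²) + 37274/(-38358) = 7344/(((-4)²)²) + 37274*(-1/38358) = 7344/(16²) - 18637/19179 = 7344/256 - 18637/19179 = 7344*(1/256) - 18637/19179 = 459/16 - 18637/19179 = 8504969/306864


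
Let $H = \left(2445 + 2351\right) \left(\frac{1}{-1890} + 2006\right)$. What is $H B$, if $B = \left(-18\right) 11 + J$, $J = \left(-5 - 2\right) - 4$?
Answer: $- \frac{1900150862698}{945} \approx -2.0107 \cdot 10^{9}$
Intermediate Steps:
$J = -11$ ($J = -7 - 4 = -11$)
$B = -209$ ($B = \left(-18\right) 11 - 11 = -198 - 11 = -209$)
$H = \frac{9091630922}{945}$ ($H = 4796 \left(- \frac{1}{1890} + 2006\right) = 4796 \cdot \frac{3791339}{1890} = \frac{9091630922}{945} \approx 9.6208 \cdot 10^{6}$)
$H B = \frac{9091630922}{945} \left(-209\right) = - \frac{1900150862698}{945}$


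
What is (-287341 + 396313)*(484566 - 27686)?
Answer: 49787127360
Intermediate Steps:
(-287341 + 396313)*(484566 - 27686) = 108972*456880 = 49787127360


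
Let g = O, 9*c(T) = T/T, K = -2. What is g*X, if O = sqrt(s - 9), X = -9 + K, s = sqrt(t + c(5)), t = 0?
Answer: -11*I*sqrt(78)/3 ≈ -32.383*I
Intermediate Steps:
c(T) = 1/9 (c(T) = (T/T)/9 = (1/9)*1 = 1/9)
s = 1/3 (s = sqrt(0 + 1/9) = sqrt(1/9) = 1/3 ≈ 0.33333)
X = -11 (X = -9 - 2 = -11)
O = I*sqrt(78)/3 (O = sqrt(1/3 - 9) = sqrt(-26/3) = I*sqrt(78)/3 ≈ 2.9439*I)
g = I*sqrt(78)/3 ≈ 2.9439*I
g*X = (I*sqrt(78)/3)*(-11) = -11*I*sqrt(78)/3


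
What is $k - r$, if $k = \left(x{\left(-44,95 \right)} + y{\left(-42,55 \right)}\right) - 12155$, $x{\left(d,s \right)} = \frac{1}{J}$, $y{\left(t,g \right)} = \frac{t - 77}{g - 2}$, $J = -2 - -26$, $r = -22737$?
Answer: $\frac{13457501}{1272} \approx 10580.0$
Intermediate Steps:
$J = 24$ ($J = -2 + 26 = 24$)
$y{\left(t,g \right)} = \frac{-77 + t}{-2 + g}$
$x{\left(d,s \right)} = \frac{1}{24}$
$k = - \frac{15463963}{1272}$ ($k = \left(\frac{1}{24} + \frac{-77 - 42}{-2 + 55}\right) - 12155 = \left(\frac{1}{24} + \frac{1}{53} \left(-119\right)\right) - 12155 = \left(\frac{1}{24} - \frac{119}{53}\right) - 12155 = - \frac{2803}{1272} - 12155 = - \frac{15463963}{1272} \approx -12157.0$)
$k - r = - \frac{15463963}{1272} - -22737 = - \frac{15463963}{1272} + 22737 = \frac{13457501}{1272}$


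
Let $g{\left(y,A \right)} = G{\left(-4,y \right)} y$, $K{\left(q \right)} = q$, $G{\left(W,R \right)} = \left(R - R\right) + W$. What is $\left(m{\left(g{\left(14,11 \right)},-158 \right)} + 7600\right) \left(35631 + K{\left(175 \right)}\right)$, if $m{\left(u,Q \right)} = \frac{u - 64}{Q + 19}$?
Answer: $\frac{37829755120}{139} \approx 2.7216 \cdot 10^{8}$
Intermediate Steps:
$G{\left(W,R \right)} = W$ ($G{\left(W,R \right)} = 0 + W = W$)
$g{\left(y,A \right)} = - 4 y$
$m{\left(u,Q \right)} = \frac{-64 + u}{19 + Q}$
$\left(m{\left(g{\left(14,11 \right)},-158 \right)} + 7600\right) \left(35631 + K{\left(175 \right)}\right) = \left(\frac{-64 - 56}{19 - 158} + 7600\right) \left(35631 + 175\right) = \left(\frac{-64 - 56}{-139} + 7600\right) 35806 = \left(\left(- \frac{1}{139}\right) \left(-120\right) + 7600\right) 35806 = \left(\frac{120}{139} + 7600\right) 35806 = \frac{1056520}{139} \cdot 35806 = \frac{37829755120}{139}$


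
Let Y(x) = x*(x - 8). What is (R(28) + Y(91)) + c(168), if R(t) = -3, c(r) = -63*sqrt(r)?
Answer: 7550 - 126*sqrt(42) ≈ 6733.4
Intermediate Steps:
Y(x) = x*(-8 + x)
(R(28) + Y(91)) + c(168) = (-3 + 91*(-8 + 91)) - 126*sqrt(42) = (-3 + 91*83) - 126*sqrt(42) = (-3 + 7553) - 126*sqrt(42) = 7550 - 126*sqrt(42)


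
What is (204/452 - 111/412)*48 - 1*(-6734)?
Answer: 78478654/11639 ≈ 6742.7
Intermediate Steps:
(204/452 - 111/412)*48 - 1*(-6734) = (204*(1/452) - 111*1/412)*48 + 6734 = (51/113 - 111/412)*48 + 6734 = (8469/46556)*48 + 6734 = 101628/11639 + 6734 = 78478654/11639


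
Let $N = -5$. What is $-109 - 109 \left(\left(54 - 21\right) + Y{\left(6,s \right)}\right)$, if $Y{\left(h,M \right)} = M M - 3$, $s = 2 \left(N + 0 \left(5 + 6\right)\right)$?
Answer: $-14279$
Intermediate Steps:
$s = -10$ ($s = 2 \left(-5 + 0 \left(5 + 6\right)\right) = 2 \left(-5 + 0 \cdot 11\right) = 2 \left(-5 + 0\right) = 2 \left(-5\right) = -10$)
$Y{\left(h,M \right)} = -3 + M^{2}$ ($Y{\left(h,M \right)} = M^{2} - 3 = -3 + M^{2}$)
$-109 - 109 \left(\left(54 - 21\right) + Y{\left(6,s \right)}\right) = -109 - 109 \left(\left(54 - 21\right) - \left(3 - \left(-10\right)^{2}\right)\right) = -109 - 109 \left(33 + \left(-3 + 100\right)\right) = -109 - 109 \left(33 + 97\right) = -109 - 14170 = -14279$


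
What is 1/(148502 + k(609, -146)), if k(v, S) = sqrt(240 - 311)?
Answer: 148502/22052844075 - I*sqrt(71)/22052844075 ≈ 6.7339e-6 - 3.8209e-10*I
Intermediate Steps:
k(v, S) = I*sqrt(71) (k(v, S) = sqrt(-71) = I*sqrt(71))
1/(148502 + k(609, -146)) = 1/(148502 + I*sqrt(71))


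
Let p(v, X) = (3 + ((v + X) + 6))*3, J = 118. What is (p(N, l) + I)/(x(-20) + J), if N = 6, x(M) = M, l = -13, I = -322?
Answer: -158/49 ≈ -3.2245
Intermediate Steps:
p(v, X) = 27 + 3*X + 3*v (p(v, X) = (3 + ((X + v) + 6))*3 = (3 + (6 + X + v))*3 = (9 + X + v)*3 = 27 + 3*X + 3*v)
(p(N, l) + I)/(x(-20) + J) = ((27 + 3*(-13) + 3*6) - 322)/(-20 + 118) = ((27 - 39 + 18) - 322)/98 = (6 - 322)/98 = (1/98)*(-316) = -158/49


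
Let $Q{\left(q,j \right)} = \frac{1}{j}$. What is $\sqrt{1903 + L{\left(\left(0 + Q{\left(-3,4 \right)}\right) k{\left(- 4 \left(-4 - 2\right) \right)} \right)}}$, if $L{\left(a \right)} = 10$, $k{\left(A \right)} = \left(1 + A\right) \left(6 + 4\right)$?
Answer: $\sqrt{1913} \approx 43.738$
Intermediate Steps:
$k{\left(A \right)} = 10 + 10 A$ ($k{\left(A \right)} = \left(1 + A\right) 10 = 10 + 10 A$)
$\sqrt{1903 + L{\left(\left(0 + Q{\left(-3,4 \right)}\right) k{\left(- 4 \left(-4 - 2\right) \right)} \right)}} = \sqrt{1903 + 10} = \sqrt{1913}$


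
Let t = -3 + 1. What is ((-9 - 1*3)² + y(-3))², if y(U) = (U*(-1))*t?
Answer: 19044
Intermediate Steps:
t = -2
y(U) = 2*U (y(U) = (U*(-1))*(-2) = -U*(-2) = 2*U)
((-9 - 1*3)² + y(-3))² = ((-9 - 1*3)² + 2*(-3))² = ((-9 - 3)² - 6)² = ((-12)² - 6)² = (144 - 6)² = 138² = 19044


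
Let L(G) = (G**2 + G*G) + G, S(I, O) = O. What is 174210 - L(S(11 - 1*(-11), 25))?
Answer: 172935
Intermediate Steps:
L(G) = G + 2*G**2 (L(G) = (G**2 + G**2) + G = 2*G**2 + G = G + 2*G**2)
174210 - L(S(11 - 1*(-11), 25)) = 174210 - 25*(1 + 2*25) = 174210 - 25*(1 + 50) = 174210 - 25*51 = 174210 - 1*1275 = 174210 - 1275 = 172935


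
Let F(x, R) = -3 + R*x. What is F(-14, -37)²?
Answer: 265225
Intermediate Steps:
F(-14, -37)² = (-3 - 37*(-14))² = (-3 + 518)² = 515² = 265225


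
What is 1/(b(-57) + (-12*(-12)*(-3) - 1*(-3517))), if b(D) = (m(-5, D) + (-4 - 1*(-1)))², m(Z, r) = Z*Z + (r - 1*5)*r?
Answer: 1/12648221 ≈ 7.9062e-8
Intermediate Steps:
m(Z, r) = Z² + r*(-5 + r) (m(Z, r) = Z² + (r - 5)*r = Z² + (-5 + r)*r = Z² + r*(-5 + r))
b(D) = (22 + D² - 5*D)² (b(D) = (((-5)² + D² - 5*D) + (-4 - 1*(-1)))² = ((25 + D² - 5*D) + (-4 + 1))² = ((25 + D² - 5*D) - 3)² = (22 + D² - 5*D)²)
1/(b(-57) + (-12*(-12)*(-3) - 1*(-3517))) = 1/((22 + (-57)² - 5*(-57))² + (-12*(-12)*(-3) - 1*(-3517))) = 1/((22 + 3249 + 285)² + (144*(-3) + 3517)) = 1/(3556² + (-432 + 3517)) = 1/(12645136 + 3085) = 1/12648221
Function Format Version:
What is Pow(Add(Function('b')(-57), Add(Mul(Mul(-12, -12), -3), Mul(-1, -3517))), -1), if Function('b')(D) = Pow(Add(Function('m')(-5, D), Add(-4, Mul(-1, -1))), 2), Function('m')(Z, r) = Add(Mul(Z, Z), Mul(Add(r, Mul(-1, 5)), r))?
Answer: Rational(1, 12648221) ≈ 7.9062e-8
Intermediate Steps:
Function('m')(Z, r) = Add(Pow(Z, 2), Mul(r, Add(-5, r))) (Function('m')(Z, r) = Add(Pow(Z, 2), Mul(Add(r, -5), r)) = Add(Pow(Z, 2), Mul(Add(-5, r), r)) = Add(Pow(Z, 2), Mul(r, Add(-5, r))))
Function('b')(D) = Pow(Add(22, Pow(D, 2), Mul(-5, D)), 2) (Function('b')(D) = Pow(Add(Add(Pow(-5, 2), Pow(D, 2), Mul(-5, D)), Add(-4, Mul(-1, -1))), 2) = Pow(Add(Add(25, Pow(D, 2), Mul(-5, D)), Add(-4, 1)), 2) = Pow(Add(Add(25, Pow(D, 2), Mul(-5, D)), -3), 2) = Pow(Add(22, Pow(D, 2), Mul(-5, D)), 2))
Pow(Add(Function('b')(-57), Add(Mul(Mul(-12, -12), -3), Mul(-1, -3517))), -1) = Pow(Add(Pow(Add(22, Pow(-57, 2), Mul(-5, -57)), 2), Add(Mul(Mul(-12, -12), -3), Mul(-1, -3517))), -1) = Pow(Add(Pow(Add(22, 3249, 285), 2), Add(Mul(144, -3), 3517)), -1) = Pow(Add(Pow(3556, 2), Add(-432, 3517)), -1) = Pow(Add(12645136, 3085), -1) = Pow(12648221, -1) = Rational(1, 12648221)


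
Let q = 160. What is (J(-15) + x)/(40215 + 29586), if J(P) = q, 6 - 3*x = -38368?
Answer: 38854/209403 ≈ 0.18555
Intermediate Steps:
x = 38374/3 (x = 2 - ⅓*(-38368) = 2 + 38368/3 = 38374/3 ≈ 12791.)
J(P) = 160
(J(-15) + x)/(40215 + 29586) = (160 + 38374/3)/(40215 + 29586) = (38854/3)/69801 = (38854/3)*(1/69801) = 38854/209403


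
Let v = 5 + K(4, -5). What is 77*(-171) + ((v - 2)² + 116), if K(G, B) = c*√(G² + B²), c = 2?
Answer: -12878 + 12*√41 ≈ -12801.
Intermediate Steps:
K(G, B) = 2*√(B² + G²) (K(G, B) = 2*√(G² + B²) = 2*√(B² + G²))
v = 5 + 2*√41 (v = 5 + 2*√((-5)² + 4²) = 5 + 2*√(25 + 16) = 5 + 2*√41 ≈ 17.806)
77*(-171) + ((v - 2)² + 116) = 77*(-171) + (((5 + 2*√41) - 2)² + 116) = -13167 + ((3 + 2*√41)² + 116) = -13167 + (116 + (3 + 2*√41)²) = -13051 + (3 + 2*√41)²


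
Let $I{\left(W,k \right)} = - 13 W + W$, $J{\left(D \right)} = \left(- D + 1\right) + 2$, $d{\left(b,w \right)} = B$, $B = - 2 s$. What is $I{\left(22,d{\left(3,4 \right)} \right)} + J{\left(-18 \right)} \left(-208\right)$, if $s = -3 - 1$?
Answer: $-4632$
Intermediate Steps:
$s = -4$
$B = 8$ ($B = \left(-2\right) \left(-4\right) = 8$)
$d{\left(b,w \right)} = 8$
$J{\left(D \right)} = 3 - D$ ($J{\left(D \right)} = \left(1 - D\right) + 2 = 3 - D$)
$I{\left(W,k \right)} = - 12 W$
$I{\left(22,d{\left(3,4 \right)} \right)} + J{\left(-18 \right)} \left(-208\right) = \left(-12\right) 22 + \left(3 - -18\right) \left(-208\right) = -264 + \left(3 + 18\right) \left(-208\right) = -264 + 21 \left(-208\right) = -264 - 4368 = -4632$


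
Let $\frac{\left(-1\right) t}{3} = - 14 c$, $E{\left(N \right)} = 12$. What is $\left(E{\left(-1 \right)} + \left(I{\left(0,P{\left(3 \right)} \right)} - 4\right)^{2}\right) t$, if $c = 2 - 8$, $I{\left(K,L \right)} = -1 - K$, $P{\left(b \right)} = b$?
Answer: $-9324$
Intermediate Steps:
$c = -6$ ($c = 2 - 8 = -6$)
$t = -252$ ($t = - 3 \left(\left(-14\right) \left(-6\right)\right) = \left(-3\right) 84 = -252$)
$\left(E{\left(-1 \right)} + \left(I{\left(0,P{\left(3 \right)} \right)} - 4\right)^{2}\right) t = \left(12 + \left(\left(-1 - 0\right) - 4\right)^{2}\right) \left(-252\right) = \left(12 + \left(\left(-1 + 0\right) - 4\right)^{2}\right) \left(-252\right) = \left(12 + \left(-1 - 4\right)^{2}\right) \left(-252\right) = \left(12 + \left(-5\right)^{2}\right) \left(-252\right) = \left(12 + 25\right) \left(-252\right) = 37 \left(-252\right) = -9324$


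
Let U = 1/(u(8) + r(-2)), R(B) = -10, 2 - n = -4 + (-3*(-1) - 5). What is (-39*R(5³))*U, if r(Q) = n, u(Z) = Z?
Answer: 195/8 ≈ 24.375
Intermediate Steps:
n = 8 (n = 2 - (-4 + (-3*(-1) - 5)) = 2 - (-4 + (3 - 5)) = 2 - (-4 - 2) = 2 - 1*(-6) = 2 + 6 = 8)
r(Q) = 8
U = 1/16 (U = 1/(8 + 8) = 1/16 ≈ 0.062500)
(-39*R(5³))*U = -39*(-10)*(1/16) = 390*(1/16) = 195/8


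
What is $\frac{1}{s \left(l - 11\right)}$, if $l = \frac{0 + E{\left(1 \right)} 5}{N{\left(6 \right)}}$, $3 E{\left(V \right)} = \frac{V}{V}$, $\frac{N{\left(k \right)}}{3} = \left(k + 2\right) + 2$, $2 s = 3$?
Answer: $- \frac{12}{197} \approx -0.060914$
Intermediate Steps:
$s = \frac{3}{2}$ ($s = \frac{1}{2} \cdot 3 = \frac{3}{2} \approx 1.5$)
$N{\left(k \right)} = 12 + 3 k$ ($N{\left(k \right)} = 3 \left(\left(k + 2\right) + 2\right) = 3 \left(\left(2 + k\right) + 2\right) = 3 \left(4 + k\right) = 12 + 3 k$)
$E{\left(V \right)} = \frac{1}{3}$ ($E{\left(V \right)} = \frac{V \frac{1}{V}}{3} = \frac{1}{3} \cdot 1 = \frac{1}{3}$)
$l = \frac{1}{18}$ ($l = \frac{0 + \frac{1}{3} \cdot 5}{12 + 3 \cdot 6} = \frac{0 + \frac{5}{3}}{12 + 18} = \frac{5}{3 \cdot 30} = \frac{5}{3} \cdot \frac{1}{30} = \frac{1}{18} \approx 0.055556$)
$\frac{1}{s \left(l - 11\right)} = \frac{1}{\frac{3}{2} \left(\frac{1}{18} - 11\right)} = \frac{1}{\frac{3}{2} \left(- \frac{197}{18}\right)} = \frac{1}{- \frac{197}{12}} = - \frac{12}{197}$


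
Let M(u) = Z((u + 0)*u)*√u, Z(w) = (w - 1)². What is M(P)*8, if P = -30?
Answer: 6465608*I*√30 ≈ 3.5414e+7*I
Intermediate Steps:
Z(w) = (-1 + w)²
M(u) = √u*(-1 + u²)² (M(u) = (-1 + (u + 0)*u)²*√u = (-1 + u*u)²*√u = (-1 + u²)²*√u = √u*(-1 + u²)²)
M(P)*8 = (√(-30)*(-1 + (-30)²)²)*8 = ((I*√30)*(-1 + 900)²)*8 = ((I*√30)*899²)*8 = ((I*√30)*808201)*8 = (808201*I*√30)*8 = 6465608*I*√30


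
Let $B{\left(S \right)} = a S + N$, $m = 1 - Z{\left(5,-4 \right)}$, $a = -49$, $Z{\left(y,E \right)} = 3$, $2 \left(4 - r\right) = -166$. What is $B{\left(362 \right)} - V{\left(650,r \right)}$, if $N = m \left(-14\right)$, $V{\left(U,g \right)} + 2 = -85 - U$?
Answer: $-16973$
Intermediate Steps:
$r = 87$ ($r = 4 - -83 = 4 + 83 = 87$)
$m = -2$ ($m = 1 - 3 = -2$)
$V{\left(U,g \right)} = -87 - U$ ($V{\left(U,g \right)} = -2 - \left(85 + U\right) = -87 - U$)
$N = 28$ ($N = \left(-2\right) \left(-14\right) = 28$)
$B{\left(S \right)} = 28 - 49 S$ ($B{\left(S \right)} = - 49 S + 28 = 28 - 49 S$)
$B{\left(362 \right)} - V{\left(650,r \right)} = \left(28 - 17738\right) - \left(-87 - 650\right) = -17710 - -737 = -17710 + 737 = -16973$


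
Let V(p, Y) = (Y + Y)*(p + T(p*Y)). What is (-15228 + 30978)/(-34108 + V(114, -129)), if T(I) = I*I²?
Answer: 7875/410273432776504 ≈ 1.9195e-11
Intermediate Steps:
T(I) = I³
V(p, Y) = 2*Y*(p + Y³*p³) (V(p, Y) = (Y + Y)*(p + (p*Y)³) = (2*Y)*(p + (Y*p)³) = (2*Y)*(p + Y³*p³) = 2*Y*(p + Y³*p³))
(-15228 + 30978)/(-34108 + V(114, -129)) = (-15228 + 30978)/(-34108 + 2*(-129)*114*(1 + (-129)³*114²)) = 15750/(-34108 + 2*(-129)*114*(1 - 2146689*12996)) = 15750/(-34108 + 2*(-129)*114*(1 - 27898370244)) = 15750/(-34108 + 2*(-129)*114*(-27898370243)) = 15750/(-34108 + 820546865587116) = 15750/820546865553008 = 15750*(1/820546865553008) = 7875/410273432776504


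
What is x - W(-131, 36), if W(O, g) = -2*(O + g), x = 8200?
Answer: 8010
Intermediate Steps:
W(O, g) = -2*O - 2*g
x - W(-131, 36) = 8200 - (-2*(-131) - 2*36) = 8200 - (262 - 72) = 8200 - 1*190 = 8200 - 190 = 8010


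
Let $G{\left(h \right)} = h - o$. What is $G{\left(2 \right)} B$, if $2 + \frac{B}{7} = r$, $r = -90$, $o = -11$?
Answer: $-8372$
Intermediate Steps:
$G{\left(h \right)} = 11 + h$ ($G{\left(h \right)} = h - -11 = h + 11 = 11 + h$)
$B = -644$ ($B = -14 + 7 \left(-90\right) = -14 - 630 = -644$)
$G{\left(2 \right)} B = \left(11 + 2\right) \left(-644\right) = 13 \left(-644\right) = -8372$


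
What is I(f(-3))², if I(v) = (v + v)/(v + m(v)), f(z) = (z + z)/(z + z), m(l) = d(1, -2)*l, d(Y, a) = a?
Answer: 4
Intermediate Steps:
m(l) = -2*l
f(z) = 1 (f(z) = (2*z)/((2*z)) = (2*z)*(1/(2*z)) = 1)
I(v) = -2 (I(v) = (v + v)/(v - 2*v) = (2*v)/((-v)) = (2*v)*(-1/v) = -2)
I(f(-3))² = (-2)² = 4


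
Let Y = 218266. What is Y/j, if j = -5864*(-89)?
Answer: 109133/260948 ≈ 0.41822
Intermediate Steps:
j = 521896
Y/j = 218266/521896 = 218266*(1/521896) = 109133/260948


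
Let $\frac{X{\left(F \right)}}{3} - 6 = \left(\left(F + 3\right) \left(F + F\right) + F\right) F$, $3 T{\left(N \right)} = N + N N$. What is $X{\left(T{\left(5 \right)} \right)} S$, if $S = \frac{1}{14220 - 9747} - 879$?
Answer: $- \frac{3546452932}{497} \approx -7.1357 \cdot 10^{6}$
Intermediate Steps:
$S = - \frac{3931766}{4473}$ ($S = \frac{1}{4473} - 879 = - \frac{3931766}{4473} \approx -879.0$)
$T{\left(N \right)} = \frac{N}{3} + \frac{N^{2}}{3}$ ($T{\left(N \right)} = \frac{N + N N}{3} = \frac{N + N^{2}}{3} = \frac{N}{3} + \frac{N^{2}}{3}$)
$X{\left(F \right)} = 18 + 3 F \left(F + 2 F \left(3 + F\right)\right)$ ($X{\left(F \right)} = 18 + 3 \left(\left(F + 3\right) \left(F + F\right) + F\right) F = 18 + 3 \left(\left(3 + F\right) 2 F + F\right) F = 18 + 3 \left(2 F \left(3 + F\right) + F\right) F = 18 + 3 \left(F + 2 F \left(3 + F\right)\right) F = 18 + 3 F \left(F + 2 F \left(3 + F\right)\right)$)
$X{\left(T{\left(5 \right)} \right)} S = \left(18 + 6 \left(\frac{1}{3} \cdot 5 \left(1 + 5\right)\right)^{3} + 21 \left(\frac{1}{3} \cdot 5 \left(1 + 5\right)\right)^{2}\right) \left(- \frac{3931766}{4473}\right) = \left(18 + 6 \left(\frac{1}{3} \cdot 5 \cdot 6\right)^{3} + 21 \left(\frac{1}{3} \cdot 5 \cdot 6\right)^{2}\right) \left(- \frac{3931766}{4473}\right) = \left(18 + 6 \cdot 10^{3} + 21 \cdot 10^{2}\right) \left(- \frac{3931766}{4473}\right) = \left(18 + 6 \cdot 1000 + 21 \cdot 100\right) \left(- \frac{3931766}{4473}\right) = \left(18 + 6000 + 2100\right) \left(- \frac{3931766}{4473}\right) = 8118 \left(- \frac{3931766}{4473}\right) = - \frac{3546452932}{497}$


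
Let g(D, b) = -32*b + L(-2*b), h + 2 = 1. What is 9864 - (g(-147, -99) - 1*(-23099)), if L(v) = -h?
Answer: -16404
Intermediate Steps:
h = -1 (h = -2 + 1 = -1)
L(v) = 1 (L(v) = -1*(-1) = 1)
g(D, b) = 1 - 32*b (g(D, b) = -32*b + 1 = 1 - 32*b)
9864 - (g(-147, -99) - 1*(-23099)) = 9864 - ((1 - 32*(-99)) - 1*(-23099)) = 9864 - ((1 + 3168) + 23099) = 9864 - (3169 + 23099) = 9864 - 1*26268 = 9864 - 26268 = -16404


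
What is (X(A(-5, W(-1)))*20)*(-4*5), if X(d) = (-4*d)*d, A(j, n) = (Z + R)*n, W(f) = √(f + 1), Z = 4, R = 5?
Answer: 0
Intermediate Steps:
W(f) = √(1 + f)
A(j, n) = 9*n (A(j, n) = (4 + 5)*n = 9*n)
X(d) = -4*d²
(X(A(-5, W(-1)))*20)*(-4*5) = (-4*(9*√(1 - 1))²*20)*(-4*5) = (-4*(9*√0)²*20)*(-20) = (-4*(9*0)²*20)*(-20) = (-4*0²*20)*(-20) = (-4*0*20)*(-20) = (0*20)*(-20) = 0*(-20) = 0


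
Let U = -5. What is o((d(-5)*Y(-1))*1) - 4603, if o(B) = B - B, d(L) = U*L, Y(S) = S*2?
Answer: -4603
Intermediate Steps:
Y(S) = 2*S
d(L) = -5*L
o(B) = 0
o((d(-5)*Y(-1))*1) - 4603 = 0 - 4603 = -4603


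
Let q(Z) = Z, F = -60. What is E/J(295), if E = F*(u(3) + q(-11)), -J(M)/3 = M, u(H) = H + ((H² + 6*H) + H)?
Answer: 88/59 ≈ 1.4915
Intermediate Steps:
u(H) = H² + 8*H (u(H) = H + (H² + 7*H) = H² + 8*H)
J(M) = -3*M
E = -1320 (E = -60*(3*(8 + 3) - 11) = -60*(3*11 - 11) = -60*(33 - 11) = -60*22 = -1320)
E/J(295) = -1320/((-3*295)) = -1320/(-885) = -1320*(-1/885) = 88/59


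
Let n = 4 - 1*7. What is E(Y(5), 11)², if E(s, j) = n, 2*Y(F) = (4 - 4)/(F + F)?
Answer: 9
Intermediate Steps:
Y(F) = 0 (Y(F) = ((4 - 4)/(F + F))/2 = (0/((2*F)))/2 = (0*(1/(2*F)))/2 = (½)*0 = 0)
n = -3 (n = 4 - 7 = -3)
E(s, j) = -3
E(Y(5), 11)² = (-3)² = 9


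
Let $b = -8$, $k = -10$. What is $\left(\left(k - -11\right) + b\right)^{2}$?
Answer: $49$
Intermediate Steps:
$\left(\left(k - -11\right) + b\right)^{2} = \left(\left(-10 - -11\right) - 8\right)^{2} = \left(\left(-10 + 11\right) - 8\right)^{2} = \left(1 - 8\right)^{2} = \left(-7\right)^{2} = 49$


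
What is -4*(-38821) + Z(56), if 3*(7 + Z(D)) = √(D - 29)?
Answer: 155277 + √3 ≈ 1.5528e+5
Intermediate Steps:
Z(D) = -7 + √(-29 + D)/3 (Z(D) = -7 + √(D - 29)/3 = -7 + √(-29 + D)/3)
-4*(-38821) + Z(56) = -4*(-38821) + (-7 + √(-29 + 56)/3) = 155284 + (-7 + √27/3) = 155284 + (-7 + (3*√3)/3) = 155284 + (-7 + √3) = 155277 + √3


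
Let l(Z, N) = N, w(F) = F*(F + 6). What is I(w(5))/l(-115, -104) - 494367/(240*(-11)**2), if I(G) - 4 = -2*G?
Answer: -2013997/125840 ≈ -16.004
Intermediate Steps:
w(F) = F*(6 + F)
I(G) = 4 - 2*G
I(w(5))/l(-115, -104) - 494367/(240*(-11)**2) = (4 - 10*(6 + 5))/(-104) - 494367/(240*(-11)**2) = (4 - 10*11)*(-1/104) - 494367/(240*121) = (4 - 2*55)*(-1/104) - 494367/29040 = (4 - 110)*(-1/104) - 494367*1/29040 = -106*(-1/104) - 164789/9680 = 53/52 - 164789/9680 = -2013997/125840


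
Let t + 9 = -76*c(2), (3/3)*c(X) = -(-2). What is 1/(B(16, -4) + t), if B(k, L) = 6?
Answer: -1/155 ≈ -0.0064516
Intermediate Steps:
c(X) = 2 (c(X) = -(-2) = -1*(-2) = 2)
t = -161 (t = -9 - 76*2 = -9 - 152 = -161)
1/(B(16, -4) + t) = 1/(6 - 161) = 1/(-155) = -1/155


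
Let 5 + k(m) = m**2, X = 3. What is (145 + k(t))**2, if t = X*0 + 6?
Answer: 30976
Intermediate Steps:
t = 6 (t = 3*0 + 6 = 0 + 6 = 6)
k(m) = -5 + m**2
(145 + k(t))**2 = (145 + (-5 + 6**2))**2 = (145 + (-5 + 36))**2 = (145 + 31)**2 = 176**2 = 30976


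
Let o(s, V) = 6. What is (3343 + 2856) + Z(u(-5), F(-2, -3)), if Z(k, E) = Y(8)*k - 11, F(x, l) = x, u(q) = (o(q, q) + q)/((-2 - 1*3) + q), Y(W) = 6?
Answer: 30937/5 ≈ 6187.4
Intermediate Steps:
u(q) = (6 + q)/(-5 + q) (u(q) = (6 + q)/((-2 - 1*3) + q) = (6 + q)/((-2 - 3) + q) = (6 + q)/(-5 + q))
Z(k, E) = -11 + 6*k (Z(k, E) = 6*k - 11 = -11 + 6*k)
(3343 + 2856) + Z(u(-5), F(-2, -3)) = (3343 + 2856) + (-11 + 6*((6 - 5)/(-5 - 5))) = 6199 + (-11 + 6*(1/(-10))) = 6199 + (-11 + 6*(-⅒*1)) = 6199 + (-11 + 6*(-⅒)) = 6199 + (-11 - ⅗) = 6199 - 58/5 = 30937/5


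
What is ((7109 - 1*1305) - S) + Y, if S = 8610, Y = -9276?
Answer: -12082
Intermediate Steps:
((7109 - 1*1305) - S) + Y = ((7109 - 1*1305) - 1*8610) - 9276 = ((7109 - 1305) - 8610) - 9276 = (5804 - 8610) - 9276 = -2806 - 9276 = -12082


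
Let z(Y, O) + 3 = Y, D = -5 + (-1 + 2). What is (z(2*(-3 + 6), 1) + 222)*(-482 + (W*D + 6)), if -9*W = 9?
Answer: -106200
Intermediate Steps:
W = -1 (W = -1/9*9 = -1)
D = -4 (D = -5 + 1 = -4)
z(Y, O) = -3 + Y
(z(2*(-3 + 6), 1) + 222)*(-482 + (W*D + 6)) = ((-3 + 2*(-3 + 6)) + 222)*(-482 + (-1*(-4) + 6)) = ((-3 + 2*3) + 222)*(-482 + (4 + 6)) = ((-3 + 6) + 222)*(-482 + 10) = (3 + 222)*(-472) = 225*(-472) = -106200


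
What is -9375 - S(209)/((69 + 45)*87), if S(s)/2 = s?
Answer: -2446886/261 ≈ -9375.0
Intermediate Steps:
S(s) = 2*s
-9375 - S(209)/((69 + 45)*87) = -9375 - 2*209/((69 + 45)*87) = -9375 - 418/(114*87) = -9375 - 418/9918 = -9375 - 1*11/261 = -9375 - 11/261 = -2446886/261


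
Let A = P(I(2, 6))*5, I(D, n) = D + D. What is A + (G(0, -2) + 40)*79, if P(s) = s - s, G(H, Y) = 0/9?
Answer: 3160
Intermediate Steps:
G(H, Y) = 0 (G(H, Y) = 0*(⅑) = 0)
I(D, n) = 2*D
P(s) = 0
A = 0 (A = 0*5 = 0)
A + (G(0, -2) + 40)*79 = 0 + (0 + 40)*79 = 0 + 40*79 = 0 + 3160 = 3160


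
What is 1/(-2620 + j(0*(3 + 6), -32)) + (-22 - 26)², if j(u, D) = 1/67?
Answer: 404441789/175539 ≈ 2304.0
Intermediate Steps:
j(u, D) = 1/67
1/(-2620 + j(0*(3 + 6), -32)) + (-22 - 26)² = 1/(-2620 + 1/67) + (-22 - 26)² = 1/(-175539/67) + (-48)² = -67/175539 + 2304 = 404441789/175539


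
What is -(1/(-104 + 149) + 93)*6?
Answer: -8372/15 ≈ -558.13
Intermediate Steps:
-(1/(-104 + 149) + 93)*6 = -(1/45 + 93)*6 = -4186*6/45 = -1*8372/15 = -8372/15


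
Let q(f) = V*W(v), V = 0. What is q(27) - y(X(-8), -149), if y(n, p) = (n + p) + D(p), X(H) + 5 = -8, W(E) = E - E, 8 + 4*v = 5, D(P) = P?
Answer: 311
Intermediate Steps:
v = -3/4 (v = -2 + (1/4)*5 = -2 + 5/4 = -3/4 ≈ -0.75000)
W(E) = 0
X(H) = -13 (X(H) = -5 - 8 = -13)
y(n, p) = n + 2*p (y(n, p) = (n + p) + p = n + 2*p)
q(f) = 0 (q(f) = 0*0 = 0)
q(27) - y(X(-8), -149) = 0 - (-13 + 2*(-149)) = 0 - (-13 - 298) = 0 - 1*(-311) = 0 + 311 = 311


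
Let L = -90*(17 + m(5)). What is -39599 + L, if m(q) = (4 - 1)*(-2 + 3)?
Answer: -41399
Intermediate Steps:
m(q) = 3 (m(q) = 3*1 = 3)
L = -1800 (L = -90*(17 + 3) = -90*20 = -1800)
-39599 + L = -39599 - 1800 = -41399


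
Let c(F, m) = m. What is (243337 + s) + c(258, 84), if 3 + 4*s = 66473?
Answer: 520077/2 ≈ 2.6004e+5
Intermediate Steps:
s = 33235/2 (s = -¾ + (¼)*66473 = -¾ + 66473/4 = 33235/2 ≈ 16618.)
(243337 + s) + c(258, 84) = (243337 + 33235/2) + 84 = 519909/2 + 84 = 520077/2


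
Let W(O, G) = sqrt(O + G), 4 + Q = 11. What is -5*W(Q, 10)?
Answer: -5*sqrt(17) ≈ -20.616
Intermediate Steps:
Q = 7 (Q = -4 + 11 = 7)
W(O, G) = sqrt(G + O)
-5*W(Q, 10) = -5*sqrt(10 + 7) = -5*sqrt(17)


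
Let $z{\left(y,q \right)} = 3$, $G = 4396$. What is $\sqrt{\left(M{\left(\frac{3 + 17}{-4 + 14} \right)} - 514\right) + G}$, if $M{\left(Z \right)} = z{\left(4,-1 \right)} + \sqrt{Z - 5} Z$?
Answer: $\sqrt{3885 + 2 i \sqrt{3}} \approx 62.33 + 0.0278 i$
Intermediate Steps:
$M{\left(Z \right)} = 3 + Z \sqrt{-5 + Z}$ ($M{\left(Z \right)} = 3 + \sqrt{Z - 5} Z = 3 + \sqrt{-5 + Z} Z = 3 + Z \sqrt{-5 + Z}$)
$\sqrt{\left(M{\left(\frac{3 + 17}{-4 + 14} \right)} - 514\right) + G} = \sqrt{\left(\left(3 + \frac{3 + 17}{-4 + 14} \sqrt{-5 + \frac{3 + 17}{-4 + 14}}\right) - 514\right) + 4396} = \sqrt{\left(\left(3 + \frac{20}{10} \sqrt{-5 + \frac{20}{10}}\right) - 514\right) + 4396} = \sqrt{\left(\left(3 + 20 \cdot \frac{1}{10} \sqrt{-5 + 20 \cdot \frac{1}{10}}\right) - 514\right) + 4396} = \sqrt{\left(\left(3 + 2 \sqrt{-5 + 2}\right) - 514\right) + 4396} = \sqrt{\left(\left(3 + 2 \sqrt{-3}\right) - 514\right) + 4396} = \sqrt{\left(\left(3 + 2 i \sqrt{3}\right) - 514\right) + 4396} = \sqrt{\left(-511 + 2 i \sqrt{3}\right) + 4396} = \sqrt{3885 + 2 i \sqrt{3}}$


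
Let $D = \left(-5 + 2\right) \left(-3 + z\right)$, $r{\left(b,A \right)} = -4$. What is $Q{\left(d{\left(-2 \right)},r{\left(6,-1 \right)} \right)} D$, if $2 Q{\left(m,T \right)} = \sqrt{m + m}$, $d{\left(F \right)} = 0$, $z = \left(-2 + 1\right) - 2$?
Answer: $0$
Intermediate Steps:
$z = -3$ ($z = -1 - 2 = -3$)
$Q{\left(m,T \right)} = \frac{\sqrt{2} \sqrt{m}}{2}$ ($Q{\left(m,T \right)} = \frac{\sqrt{m + m}}{2} = \frac{\sqrt{2 m}}{2} = \frac{\sqrt{2} \sqrt{m}}{2}$)
$D = 18$ ($D = \left(-5 + 2\right) \left(-3 - 3\right) = \left(-3\right) \left(-6\right) = 18$)
$Q{\left(d{\left(-2 \right)},r{\left(6,-1 \right)} \right)} D = \frac{\sqrt{2} \sqrt{0}}{2} \cdot 18 = \frac{1}{2} \sqrt{2} \cdot 0 \cdot 18 = 0 \cdot 18 = 0$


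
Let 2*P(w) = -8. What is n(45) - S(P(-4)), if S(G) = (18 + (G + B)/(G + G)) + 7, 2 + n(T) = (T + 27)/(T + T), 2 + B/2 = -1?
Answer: -549/20 ≈ -27.450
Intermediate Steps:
B = -6 (B = -4 + 2*(-1) = -4 - 2 = -6)
P(w) = -4 (P(w) = (½)*(-8) = -4)
n(T) = -2 + (27 + T)/(2*T) (n(T) = -2 + (T + 27)/(T + T) = -2 + (27 + T)/((2*T)) = -2 + (27 + T)*(1/(2*T)) = -2 + (27 + T)/(2*T))
S(G) = 25 + (-6 + G)/(2*G) (S(G) = (18 + (G - 6)/(G + G)) + 7 = (18 + (-6 + G)/((2*G))) + 7 = (18 + (-6 + G)*(1/(2*G))) + 7 = (18 + (-6 + G)/(2*G)) + 7 = 25 + (-6 + G)/(2*G))
n(45) - S(P(-4)) = (3/2)*(9 - 1*45)/45 - (51/2 - 3/(-4)) = (3/2)*(1/45)*(9 - 45) - (51/2 - 3*(-¼)) = (3/2)*(1/45)*(-36) - (51/2 + ¾) = -6/5 - 1*105/4 = -6/5 - 105/4 = -549/20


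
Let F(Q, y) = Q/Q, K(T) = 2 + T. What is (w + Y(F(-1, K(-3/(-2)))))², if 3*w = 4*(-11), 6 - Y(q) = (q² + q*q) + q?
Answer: 1225/9 ≈ 136.11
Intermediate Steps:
F(Q, y) = 1
Y(q) = 6 - q - 2*q² (Y(q) = 6 - ((q² + q*q) + q) = 6 - ((q² + q²) + q) = 6 - (2*q² + q) = 6 - (q + 2*q²) = 6 + (-q - 2*q²) = 6 - q - 2*q²)
w = -44/3 (w = (4*(-11))/3 = (⅓)*(-44) = -44/3 ≈ -14.667)
(w + Y(F(-1, K(-3/(-2)))))² = (-44/3 + (6 - 1*1 - 2*1²))² = (-44/3 + (6 - 1 - 2*1))² = (-44/3 + (6 - 1 - 2))² = (-44/3 + 3)² = (-35/3)² = 1225/9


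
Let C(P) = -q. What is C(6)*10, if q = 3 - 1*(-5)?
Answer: -80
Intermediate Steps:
q = 8 (q = 3 + 5 = 8)
C(P) = -8 (C(P) = -1*8 = -8)
C(6)*10 = -8*10 = -80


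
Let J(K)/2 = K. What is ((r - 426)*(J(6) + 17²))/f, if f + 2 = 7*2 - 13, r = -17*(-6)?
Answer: 97524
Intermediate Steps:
r = 102
J(K) = 2*K
f = -1 (f = -2 + (7*2 - 13) = -2 + (14 - 13) = -2 + 1 = -1)
((r - 426)*(J(6) + 17²))/f = ((102 - 426)*(2*6 + 17²))/(-1) = -324*(12 + 289)*(-1) = -324*301*(-1) = -97524*(-1) = 97524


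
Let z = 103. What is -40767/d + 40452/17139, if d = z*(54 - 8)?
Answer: -169014679/27068194 ≈ -6.2440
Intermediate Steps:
d = 4738 (d = 103*(54 - 8) = 103*46 = 4738)
-40767/d + 40452/17139 = -40767/4738 + 40452/17139 = -40767*1/4738 + 40452*(1/17139) = -40767/4738 + 13484/5713 = -169014679/27068194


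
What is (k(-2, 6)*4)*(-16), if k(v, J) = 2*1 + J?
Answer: -512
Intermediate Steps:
k(v, J) = 2 + J
(k(-2, 6)*4)*(-16) = ((2 + 6)*4)*(-16) = (8*4)*(-16) = 32*(-16) = -512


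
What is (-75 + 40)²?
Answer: 1225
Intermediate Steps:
(-75 + 40)² = (-35)² = 1225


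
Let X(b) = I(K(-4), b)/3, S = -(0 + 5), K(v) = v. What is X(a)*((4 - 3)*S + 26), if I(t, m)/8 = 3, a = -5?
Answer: 168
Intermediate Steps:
S = -5 (S = -1*5 = -5)
I(t, m) = 24 (I(t, m) = 8*3 = 24)
X(b) = 8 (X(b) = 24/3 = 24*(⅓) = 8)
X(a)*((4 - 3)*S + 26) = 8*((4 - 3)*(-5) + 26) = 8*(1*(-5) + 26) = 8*(-5 + 26) = 8*21 = 168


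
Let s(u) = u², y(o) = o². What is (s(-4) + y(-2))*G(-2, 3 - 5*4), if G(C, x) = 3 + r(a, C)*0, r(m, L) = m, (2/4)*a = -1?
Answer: 60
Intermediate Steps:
a = -2 (a = 2*(-1) = -2)
G(C, x) = 3 (G(C, x) = 3 - 2*0 = 3 + 0 = 3)
(s(-4) + y(-2))*G(-2, 3 - 5*4) = ((-4)² + (-2)²)*3 = (16 + 4)*3 = 20*3 = 60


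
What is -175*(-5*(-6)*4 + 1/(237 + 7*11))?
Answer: -6594175/314 ≈ -21001.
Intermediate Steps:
-175*(-5*(-6)*4 + 1/(237 + 7*11)) = -175*(30*4 + 1/(237 + 77)) = -175*(120 + 1/314) = -175*37681/314 = -6594175/314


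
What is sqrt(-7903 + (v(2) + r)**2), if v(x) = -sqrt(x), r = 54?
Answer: sqrt(-7903 + (54 - sqrt(2))**2) ≈ 71.678*I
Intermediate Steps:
sqrt(-7903 + (v(2) + r)**2) = sqrt(-7903 + (-sqrt(2) + 54)**2) = sqrt(-7903 + (54 - sqrt(2))**2)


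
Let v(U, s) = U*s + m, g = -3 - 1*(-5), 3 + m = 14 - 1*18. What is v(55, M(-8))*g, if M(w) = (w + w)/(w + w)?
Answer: 96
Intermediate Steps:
m = -7 (m = -3 + (14 - 1*18) = -3 + (14 - 18) = -3 - 4 = -7)
g = 2 (g = -3 + 5 = 2)
M(w) = 1 (M(w) = (2*w)/((2*w)) = (2*w)*(1/(2*w)) = 1)
v(U, s) = -7 + U*s (v(U, s) = U*s - 7 = -7 + U*s)
v(55, M(-8))*g = (-7 + 55*1)*2 = (-7 + 55)*2 = 48*2 = 96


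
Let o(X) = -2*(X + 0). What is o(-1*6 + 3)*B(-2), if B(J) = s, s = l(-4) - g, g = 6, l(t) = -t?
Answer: -12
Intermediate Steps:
o(X) = -2*X
s = -2 (s = -1*(-4) - 1*6 = 4 - 6 = -2)
B(J) = -2
o(-1*6 + 3)*B(-2) = -2*(-1*6 + 3)*(-2) = -2*(-6 + 3)*(-2) = -2*(-3)*(-2) = 6*(-2) = -12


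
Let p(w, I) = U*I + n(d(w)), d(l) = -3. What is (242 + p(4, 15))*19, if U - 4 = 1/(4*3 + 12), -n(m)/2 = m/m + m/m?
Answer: 45391/8 ≈ 5673.9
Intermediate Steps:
n(m) = -4 (n(m) = -2*(m/m + m/m) = -2*(1 + 1) = -2*2 = -4)
U = 97/24 (U = 4 + 1/(4*3 + 12) = 4 + 1/(12 + 12) = 4 + 1/24 = 97/24 ≈ 4.0417)
p(w, I) = -4 + 97*I/24 (p(w, I) = 97*I/24 - 4 = -4 + 97*I/24)
(242 + p(4, 15))*19 = (242 + (-4 + (97/24)*15))*19 = (242 + (-4 + 485/8))*19 = (242 + 453/8)*19 = (2389/8)*19 = 45391/8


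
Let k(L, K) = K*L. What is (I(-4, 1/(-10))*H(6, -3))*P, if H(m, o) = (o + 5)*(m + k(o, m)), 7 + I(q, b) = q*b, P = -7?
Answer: -5544/5 ≈ -1108.8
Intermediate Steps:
I(q, b) = -7 + b*q (I(q, b) = -7 + q*b = -7 + b*q)
H(m, o) = (5 + o)*(m + m*o) (H(m, o) = (o + 5)*(m + m*o) = (5 + o)*(m + m*o))
(I(-4, 1/(-10))*H(6, -3))*P = ((-7 - 4/(-10))*(6*(5 + (-3)² + 6*(-3))))*(-7) = ((-7 - ⅒*(-4))*(6*(5 + 9 - 18)))*(-7) = ((-7 + ⅖)*(6*(-4)))*(-7) = -33/5*(-24)*(-7) = (792/5)*(-7) = -5544/5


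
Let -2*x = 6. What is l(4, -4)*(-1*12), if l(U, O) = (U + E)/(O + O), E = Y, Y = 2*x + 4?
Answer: 3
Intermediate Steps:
x = -3 (x = -½*6 = -3)
Y = -2 (Y = 2*(-3) + 4 = -6 + 4 = -2)
E = -2
l(U, O) = (-2 + U)/(2*O) (l(U, O) = (U - 2)/(O + O) = (-2 + U)/((2*O)) = (-2 + U)*(1/(2*O)) = (-2 + U)/(2*O))
l(4, -4)*(-1*12) = ((½)*(-2 + 4)/(-4))*(-1*12) = ((½)*(-¼)*2)*(-12) = -¼*(-12) = 3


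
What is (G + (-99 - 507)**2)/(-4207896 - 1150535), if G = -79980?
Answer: -287256/5358431 ≈ -0.053608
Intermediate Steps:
(G + (-99 - 507)**2)/(-4207896 - 1150535) = (-79980 + (-99 - 507)**2)/(-4207896 - 1150535) = (-79980 + (-606)**2)/(-5358431) = (-79980 + 367236)*(-1/5358431) = 287256*(-1/5358431) = -287256/5358431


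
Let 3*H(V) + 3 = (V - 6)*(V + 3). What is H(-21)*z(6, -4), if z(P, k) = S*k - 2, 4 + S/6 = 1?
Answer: 11270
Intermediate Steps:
S = -18 (S = -24 + 6*1 = -24 + 6 = -18)
H(V) = -1 + (-6 + V)*(3 + V)/3 (H(V) = -1 + ((V - 6)*(V + 3))/3 = -1 + ((-6 + V)*(3 + V))/3 = -1 + (-6 + V)*(3 + V)/3)
z(P, k) = -2 - 18*k (z(P, k) = -18*k - 2 = -2 - 18*k)
H(-21)*z(6, -4) = (-7 - 1*(-21) + (⅓)*(-21)²)*(-2 - 18*(-4)) = (-7 + 21 + (⅓)*441)*(-2 + 72) = (-7 + 21 + 147)*70 = 161*70 = 11270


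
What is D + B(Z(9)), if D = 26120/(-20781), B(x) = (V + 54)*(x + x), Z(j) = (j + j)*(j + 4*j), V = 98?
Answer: 5117087320/20781 ≈ 2.4624e+5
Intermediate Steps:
Z(j) = 10*j² (Z(j) = (2*j)*(5*j) = 10*j²)
B(x) = 304*x (B(x) = (98 + 54)*(x + x) = 152*(2*x) = 304*x)
D = -26120/20781 (D = 26120*(-1/20781) = -26120/20781 ≈ -1.2569)
D + B(Z(9)) = -26120/20781 + 304*(10*9²) = -26120/20781 + 304*(10*81) = -26120/20781 + 304*810 = -26120/20781 + 246240 = 5117087320/20781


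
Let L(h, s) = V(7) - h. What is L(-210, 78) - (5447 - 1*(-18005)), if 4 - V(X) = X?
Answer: -23245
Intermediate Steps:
V(X) = 4 - X
L(h, s) = -3 - h (L(h, s) = (4 - 1*7) - h = (4 - 7) - h = -3 - h)
L(-210, 78) - (5447 - 1*(-18005)) = (-3 - 1*(-210)) - (5447 - 1*(-18005)) = (-3 + 210) - (5447 + 18005) = 207 - 1*23452 = 207 - 23452 = -23245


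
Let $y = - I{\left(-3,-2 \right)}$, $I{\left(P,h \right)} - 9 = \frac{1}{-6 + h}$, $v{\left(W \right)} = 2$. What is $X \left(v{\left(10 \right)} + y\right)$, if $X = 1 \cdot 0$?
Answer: $0$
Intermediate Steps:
$I{\left(P,h \right)} = 9 + \frac{1}{-6 + h}$
$X = 0$
$y = - \frac{71}{8}$ ($y = - \frac{-53 + 9 \left(-2\right)}{-6 - 2} = - \frac{-53 - 18}{-8} = - \frac{\left(-1\right) \left(-71\right)}{8} = \left(-1\right) \frac{71}{8} = - \frac{71}{8} \approx -8.875$)
$X \left(v{\left(10 \right)} + y\right) = 0 \left(2 - \frac{71}{8}\right) = 0 \left(- \frac{55}{8}\right) = 0$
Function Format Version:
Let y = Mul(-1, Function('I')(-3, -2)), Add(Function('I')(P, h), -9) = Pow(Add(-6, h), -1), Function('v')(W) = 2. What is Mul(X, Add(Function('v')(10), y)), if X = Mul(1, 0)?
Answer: 0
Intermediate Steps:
Function('I')(P, h) = Add(9, Pow(Add(-6, h), -1))
X = 0
y = Rational(-71, 8) (y = Mul(-1, Mul(Pow(Add(-6, -2), -1), Add(-53, Mul(9, -2)))) = Mul(-1, Mul(Pow(-8, -1), Add(-53, -18))) = Mul(-1, Mul(Rational(-1, 8), -71)) = Mul(-1, Rational(71, 8)) = Rational(-71, 8) ≈ -8.8750)
Mul(X, Add(Function('v')(10), y)) = Mul(0, Add(2, Rational(-71, 8))) = Mul(0, Rational(-55, 8)) = 0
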